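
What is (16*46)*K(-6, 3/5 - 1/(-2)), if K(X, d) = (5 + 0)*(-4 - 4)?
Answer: -29440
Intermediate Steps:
K(X, d) = -40 (K(X, d) = 5*(-8) = -40)
(16*46)*K(-6, 3/5 - 1/(-2)) = (16*46)*(-40) = 736*(-40) = -29440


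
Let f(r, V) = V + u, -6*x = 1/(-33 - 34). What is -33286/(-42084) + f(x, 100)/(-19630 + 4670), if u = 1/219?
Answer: 819176083/1044524880 ≈ 0.78426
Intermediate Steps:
x = 1/402 (x = -1/(6*(-33 - 34)) = -⅙/(-67) = -⅙*(-1/67) = 1/402 ≈ 0.0024876)
u = 1/219 ≈ 0.0045662
f(r, V) = 1/219 + V (f(r, V) = V + 1/219 = 1/219 + V)
-33286/(-42084) + f(x, 100)/(-19630 + 4670) = -33286/(-42084) + (1/219 + 100)/(-19630 + 4670) = -33286*(-1/42084) + (21901/219)/(-14960) = 16643/21042 + (21901/219)*(-1/14960) = 16643/21042 - 1991/297840 = 819176083/1044524880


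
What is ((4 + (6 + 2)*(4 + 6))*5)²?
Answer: 176400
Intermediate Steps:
((4 + (6 + 2)*(4 + 6))*5)² = ((4 + 8*10)*5)² = ((4 + 80)*5)² = (84*5)² = 420² = 176400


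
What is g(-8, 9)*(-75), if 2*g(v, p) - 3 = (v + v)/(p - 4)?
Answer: 15/2 ≈ 7.5000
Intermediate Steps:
g(v, p) = 3/2 + v/(-4 + p) (g(v, p) = 3/2 + ((v + v)/(p - 4))/2 = 3/2 + ((2*v)/(-4 + p))/2 = 3/2 + (2*v/(-4 + p))/2 = 3/2 + v/(-4 + p))
g(-8, 9)*(-75) = ((-6 - 8 + (3/2)*9)/(-4 + 9))*(-75) = ((-6 - 8 + 27/2)/5)*(-75) = ((⅕)*(-½))*(-75) = -⅒*(-75) = 15/2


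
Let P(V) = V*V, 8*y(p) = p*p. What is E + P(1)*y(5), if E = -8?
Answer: -39/8 ≈ -4.8750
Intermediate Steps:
y(p) = p**2/8 (y(p) = (p*p)/8 = p**2/8)
P(V) = V**2
E + P(1)*y(5) = -8 + 1**2*((1/8)*5**2) = -8 + 1*((1/8)*25) = -8 + 1*(25/8) = -8 + 25/8 = -39/8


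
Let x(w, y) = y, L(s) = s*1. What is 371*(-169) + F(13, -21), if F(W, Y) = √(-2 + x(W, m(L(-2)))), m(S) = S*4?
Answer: -62699 + I*√10 ≈ -62699.0 + 3.1623*I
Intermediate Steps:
L(s) = s
m(S) = 4*S
F(W, Y) = I*√10 (F(W, Y) = √(-2 + 4*(-2)) = √(-2 - 8) = √(-10) = I*√10)
371*(-169) + F(13, -21) = 371*(-169) + I*√10 = -62699 + I*√10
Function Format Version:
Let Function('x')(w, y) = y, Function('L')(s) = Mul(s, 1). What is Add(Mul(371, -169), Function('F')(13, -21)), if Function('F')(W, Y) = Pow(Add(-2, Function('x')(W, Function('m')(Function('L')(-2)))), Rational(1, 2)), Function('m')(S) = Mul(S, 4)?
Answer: Add(-62699, Mul(I, Pow(10, Rational(1, 2)))) ≈ Add(-62699., Mul(3.1623, I))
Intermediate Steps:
Function('L')(s) = s
Function('m')(S) = Mul(4, S)
Function('F')(W, Y) = Mul(I, Pow(10, Rational(1, 2))) (Function('F')(W, Y) = Pow(Add(-2, Mul(4, -2)), Rational(1, 2)) = Pow(Add(-2, -8), Rational(1, 2)) = Pow(-10, Rational(1, 2)) = Mul(I, Pow(10, Rational(1, 2))))
Add(Mul(371, -169), Function('F')(13, -21)) = Add(Mul(371, -169), Mul(I, Pow(10, Rational(1, 2)))) = Add(-62699, Mul(I, Pow(10, Rational(1, 2))))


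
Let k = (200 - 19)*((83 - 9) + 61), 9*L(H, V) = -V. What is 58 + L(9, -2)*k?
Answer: 5488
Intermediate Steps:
L(H, V) = -V/9 (L(H, V) = (-V)/9 = -V/9)
k = 24435 (k = 181*(74 + 61) = 181*135 = 24435)
58 + L(9, -2)*k = 58 - 1/9*(-2)*24435 = 58 + (2/9)*24435 = 58 + 5430 = 5488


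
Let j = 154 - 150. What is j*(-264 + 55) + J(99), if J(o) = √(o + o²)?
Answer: -836 + 30*√11 ≈ -736.50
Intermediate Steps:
j = 4
j*(-264 + 55) + J(99) = 4*(-264 + 55) + √(99*(1 + 99)) = 4*(-209) + √(99*100) = -836 + √9900 = -836 + 30*√11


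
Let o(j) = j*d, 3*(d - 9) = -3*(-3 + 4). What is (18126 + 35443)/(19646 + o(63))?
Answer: 53569/20150 ≈ 2.6585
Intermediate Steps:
d = 8 (d = 9 + (-3*(-3 + 4))/3 = 9 + (-3*1)/3 = 9 + (1/3)*(-3) = 9 - 1 = 8)
o(j) = 8*j (o(j) = j*8 = 8*j)
(18126 + 35443)/(19646 + o(63)) = (18126 + 35443)/(19646 + 8*63) = 53569/(19646 + 504) = 53569/20150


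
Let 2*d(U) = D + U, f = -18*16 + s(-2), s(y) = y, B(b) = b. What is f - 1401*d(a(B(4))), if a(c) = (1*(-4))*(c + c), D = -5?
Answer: 51257/2 ≈ 25629.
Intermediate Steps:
a(c) = -8*c
f = -290 (f = -18*16 - 2 = -288 - 2 = -290)
d(U) = -5/2 + U/2 (d(U) = (-5 + U)/2 = -5/2 + U/2)
f - 1401*d(a(B(4))) = -290 - 1401*(-5/2 + (-8*4)/2) = -290 - 1401*(-5/2 + (1/2)*(-32)) = -290 - 1401*(-5/2 - 16) = -290 - 1401*(-37/2) = -290 + 51837/2 = 51257/2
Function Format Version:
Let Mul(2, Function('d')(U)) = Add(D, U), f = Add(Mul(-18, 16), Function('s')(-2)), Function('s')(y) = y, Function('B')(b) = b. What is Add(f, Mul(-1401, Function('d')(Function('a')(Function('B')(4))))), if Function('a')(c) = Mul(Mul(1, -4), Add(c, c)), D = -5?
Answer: Rational(51257, 2) ≈ 25629.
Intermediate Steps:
Function('a')(c) = Mul(-8, c) (Function('a')(c) = Mul(-4, Mul(2, c)) = Mul(-8, c))
f = -290 (f = Add(Mul(-18, 16), -2) = Add(-288, -2) = -290)
Function('d')(U) = Add(Rational(-5, 2), Mul(Rational(1, 2), U)) (Function('d')(U) = Mul(Rational(1, 2), Add(-5, U)) = Add(Rational(-5, 2), Mul(Rational(1, 2), U)))
Add(f, Mul(-1401, Function('d')(Function('a')(Function('B')(4))))) = Add(-290, Mul(-1401, Add(Rational(-5, 2), Mul(Rational(1, 2), Mul(-8, 4))))) = Add(-290, Mul(-1401, Add(Rational(-5, 2), Mul(Rational(1, 2), -32)))) = Add(-290, Mul(-1401, Add(Rational(-5, 2), -16))) = Add(-290, Mul(-1401, Rational(-37, 2))) = Add(-290, Rational(51837, 2)) = Rational(51257, 2)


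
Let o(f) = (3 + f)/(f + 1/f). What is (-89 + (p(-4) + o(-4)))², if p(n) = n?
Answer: 2486929/289 ≈ 8605.3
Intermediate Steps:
o(f) = (3 + f)/(f + 1/f)
(-89 + (p(-4) + o(-4)))² = (-89 + (-4 - 4*(3 - 4)/(1 + (-4)²)))² = (-89 + (-4 - 4*(-1)/(1 + 16)))² = (-89 + (-4 - 4*(-1)/17))² = (-89 + (-4 - 4*1/17*(-1)))² = (-89 + (-4 + 4/17))² = (-89 - 64/17)² = (-1577/17)² = 2486929/289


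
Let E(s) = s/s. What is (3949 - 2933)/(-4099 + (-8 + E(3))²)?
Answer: -508/2025 ≈ -0.25086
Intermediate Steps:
E(s) = 1
(3949 - 2933)/(-4099 + (-8 + E(3))²) = (3949 - 2933)/(-4099 + (-8 + 1)²) = 1016/(-4099 + (-7)²) = 1016/(-4099 + 49) = 1016/(-4050) = 1016*(-1/4050) = -508/2025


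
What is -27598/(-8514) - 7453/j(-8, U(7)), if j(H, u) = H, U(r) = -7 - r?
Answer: 31837813/34056 ≈ 934.87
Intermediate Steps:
-27598/(-8514) - 7453/j(-8, U(7)) = -27598/(-8514) - 7453/(-8) = -27598*(-1/8514) - 7453*(-⅛) = 13799/4257 + 7453/8 = 31837813/34056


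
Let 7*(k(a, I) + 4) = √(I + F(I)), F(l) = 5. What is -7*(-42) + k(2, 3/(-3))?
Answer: 2032/7 ≈ 290.29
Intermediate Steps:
k(a, I) = -4 + √(5 + I)/7 (k(a, I) = -4 + √(I + 5)/7 = -4 + √(5 + I)/7)
-7*(-42) + k(2, 3/(-3)) = -7*(-42) + (-4 + √(5 + 3/(-3))/7) = 294 + (-4 + √(5 + 3*(-⅓))/7) = 294 + (-4 + √(5 - 1)/7) = 294 + (-4 + √4/7) = 294 + (-4 + (⅐)*2) = 294 + (-4 + 2/7) = 294 - 26/7 = 2032/7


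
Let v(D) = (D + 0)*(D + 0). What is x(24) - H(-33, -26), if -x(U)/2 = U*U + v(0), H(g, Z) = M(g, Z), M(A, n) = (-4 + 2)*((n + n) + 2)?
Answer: -1252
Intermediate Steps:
v(D) = D² (v(D) = D*D = D²)
M(A, n) = -4 - 4*n (M(A, n) = -2*(2*n + 2) = -2*(2 + 2*n) = -4 - 4*n)
H(g, Z) = -4 - 4*Z
x(U) = -2*U² (x(U) = -2*(U*U + 0²) = -2*(U² + 0) = -2*U²)
x(24) - H(-33, -26) = -2*24² - (-4 - 4*(-26)) = -2*576 - (-4 + 104) = -1152 - 1*100 = -1152 - 100 = -1252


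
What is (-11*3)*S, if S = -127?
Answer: 4191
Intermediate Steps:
(-11*3)*S = -11*3*(-127) = -33*(-127) = 4191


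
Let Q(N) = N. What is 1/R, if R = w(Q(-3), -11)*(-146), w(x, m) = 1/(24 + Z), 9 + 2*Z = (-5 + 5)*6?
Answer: -39/292 ≈ -0.13356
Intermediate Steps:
Z = -9/2 (Z = -9/2 + ((-5 + 5)*6)/2 = -9/2 + (0*6)/2 = -9/2 + (½)*0 = -9/2 + 0 = -9/2 ≈ -4.5000)
w(x, m) = 2/39 (w(x, m) = 1/(24 - 9/2) = 1/(39/2) = 2/39)
R = -292/39 (R = (2/39)*(-146) = -292/39 ≈ -7.4872)
1/R = 1/(-292/39) = -39/292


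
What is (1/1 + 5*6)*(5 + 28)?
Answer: 1023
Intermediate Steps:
(1/1 + 5*6)*(5 + 28) = (1 + 30)*33 = 31*33 = 1023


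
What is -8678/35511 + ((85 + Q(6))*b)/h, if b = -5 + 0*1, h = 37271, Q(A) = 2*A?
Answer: -340660573/1323530481 ≈ -0.25739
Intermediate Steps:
b = -5 (b = -5 + 0 = -5)
-8678/35511 + ((85 + Q(6))*b)/h = -8678/35511 + ((85 + 2*6)*(-5))/37271 = -8678*1/35511 + ((85 + 12)*(-5))*(1/37271) = -8678/35511 + (97*(-5))*(1/37271) = -8678/35511 - 485*1/37271 = -8678/35511 - 485/37271 = -340660573/1323530481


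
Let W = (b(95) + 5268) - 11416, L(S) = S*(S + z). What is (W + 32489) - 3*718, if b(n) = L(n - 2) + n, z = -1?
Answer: 32838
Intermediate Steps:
L(S) = S*(-1 + S) (L(S) = S*(S - 1) = S*(-1 + S))
b(n) = n + (-3 + n)*(-2 + n) (b(n) = (n - 2)*(-1 + (n - 2)) + n = (-2 + n)*(-1 + (-2 + n)) + n = (-2 + n)*(-3 + n) + n = (-3 + n)*(-2 + n) + n = n + (-3 + n)*(-2 + n))
W = 2503 (W = ((95 + (-3 + 95)*(-2 + 95)) + 5268) - 11416 = ((95 + 92*93) + 5268) - 11416 = ((95 + 8556) + 5268) - 11416 = (8651 + 5268) - 11416 = 13919 - 11416 = 2503)
(W + 32489) - 3*718 = (2503 + 32489) - 3*718 = 34992 - 2154 = 32838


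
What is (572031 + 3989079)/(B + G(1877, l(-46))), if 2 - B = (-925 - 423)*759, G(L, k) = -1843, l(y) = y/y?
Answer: 4561110/1021291 ≈ 4.4660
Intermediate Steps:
l(y) = 1
B = 1023134 (B = 2 - (-925 - 423)*759 = 2 - (-1348)*759 = 2 - 1*(-1023132) = 2 + 1023132 = 1023134)
(572031 + 3989079)/(B + G(1877, l(-46))) = (572031 + 3989079)/(1023134 - 1843) = 4561110/1021291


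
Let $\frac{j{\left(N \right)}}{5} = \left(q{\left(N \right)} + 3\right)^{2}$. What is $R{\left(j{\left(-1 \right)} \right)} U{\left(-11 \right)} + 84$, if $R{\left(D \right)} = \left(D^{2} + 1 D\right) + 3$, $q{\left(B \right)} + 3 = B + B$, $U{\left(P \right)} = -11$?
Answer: $-4569$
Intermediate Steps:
$q{\left(B \right)} = -3 + 2 B$ ($q{\left(B \right)} = -3 + \left(B + B\right) = -3 + 2 B$)
$j{\left(N \right)} = 20 N^{2}$ ($j{\left(N \right)} = 5 \left(\left(-3 + 2 N\right) + 3\right)^{2} = 5 \left(2 N\right)^{2} = 5 \cdot 4 N^{2} = 20 N^{2}$)
$R{\left(D \right)} = 3 + D + D^{2}$ ($R{\left(D \right)} = \left(D^{2} + D\right) + 3 = \left(D + D^{2}\right) + 3 = 3 + D + D^{2}$)
$R{\left(j{\left(-1 \right)} \right)} U{\left(-11 \right)} + 84 = \left(3 + 20 \left(-1\right)^{2} + \left(20 \left(-1\right)^{2}\right)^{2}\right) \left(-11\right) + 84 = \left(3 + 20 \cdot 1 + \left(20 \cdot 1\right)^{2}\right) \left(-11\right) + 84 = \left(3 + 20 + 20^{2}\right) \left(-11\right) + 84 = \left(3 + 20 + 400\right) \left(-11\right) + 84 = 423 \left(-11\right) + 84 = -4653 + 84 = -4569$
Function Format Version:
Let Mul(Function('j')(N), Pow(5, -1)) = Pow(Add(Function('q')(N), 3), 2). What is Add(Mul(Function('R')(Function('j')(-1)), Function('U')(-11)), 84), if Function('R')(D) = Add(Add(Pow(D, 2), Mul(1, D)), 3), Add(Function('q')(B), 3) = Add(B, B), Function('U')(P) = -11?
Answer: -4569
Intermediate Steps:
Function('q')(B) = Add(-3, Mul(2, B)) (Function('q')(B) = Add(-3, Add(B, B)) = Add(-3, Mul(2, B)))
Function('j')(N) = Mul(20, Pow(N, 2)) (Function('j')(N) = Mul(5, Pow(Add(Add(-3, Mul(2, N)), 3), 2)) = Mul(5, Pow(Mul(2, N), 2)) = Mul(5, Mul(4, Pow(N, 2))) = Mul(20, Pow(N, 2)))
Function('R')(D) = Add(3, D, Pow(D, 2)) (Function('R')(D) = Add(Add(Pow(D, 2), D), 3) = Add(Add(D, Pow(D, 2)), 3) = Add(3, D, Pow(D, 2)))
Add(Mul(Function('R')(Function('j')(-1)), Function('U')(-11)), 84) = Add(Mul(Add(3, Mul(20, Pow(-1, 2)), Pow(Mul(20, Pow(-1, 2)), 2)), -11), 84) = Add(Mul(Add(3, Mul(20, 1), Pow(Mul(20, 1), 2)), -11), 84) = Add(Mul(Add(3, 20, Pow(20, 2)), -11), 84) = Add(Mul(Add(3, 20, 400), -11), 84) = Add(Mul(423, -11), 84) = Add(-4653, 84) = -4569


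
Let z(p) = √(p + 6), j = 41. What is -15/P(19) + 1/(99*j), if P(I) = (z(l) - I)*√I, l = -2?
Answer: 1/4059 + 15*√19/323 ≈ 0.20267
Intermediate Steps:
z(p) = √(6 + p)
P(I) = √I*(2 - I) (P(I) = (√(6 - 2) - I)*√I = (√4 - I)*√I = (2 - I)*√I = √I*(2 - I))
-15/P(19) + 1/(99*j) = -15*√19/(19*(2 - 1*19)) + 1/(99*41) = -15*√19/(19*(2 - 19)) + (1/99)*(1/41) = -15*(-√19/323) + 1/4059 = -(-15)*√19/323 + 1/4059 = 15*√19/323 + 1/4059 = 1/4059 + 15*√19/323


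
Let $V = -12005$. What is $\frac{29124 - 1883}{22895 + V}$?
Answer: $\frac{27241}{10890} \approx 2.5015$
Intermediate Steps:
$\frac{29124 - 1883}{22895 + V} = \frac{29124 - 1883}{22895 - 12005} = \frac{27241}{10890}$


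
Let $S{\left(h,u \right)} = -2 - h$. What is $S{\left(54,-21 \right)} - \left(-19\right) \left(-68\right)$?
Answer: $-1348$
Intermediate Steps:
$S{\left(54,-21 \right)} - \left(-19\right) \left(-68\right) = \left(-2 - 54\right) - \left(-19\right) \left(-68\right) = \left(-2 - 54\right) - 1292 = -56 - 1292 = -1348$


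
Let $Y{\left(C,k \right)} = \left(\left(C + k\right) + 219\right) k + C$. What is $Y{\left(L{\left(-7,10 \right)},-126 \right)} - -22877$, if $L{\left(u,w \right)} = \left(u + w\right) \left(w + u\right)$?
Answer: $10034$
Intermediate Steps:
$L{\left(u,w \right)} = \left(u + w\right)^{2}$ ($L{\left(u,w \right)} = \left(u + w\right) \left(u + w\right) = \left(u + w\right)^{2}$)
$Y{\left(C,k \right)} = C + k \left(219 + C + k\right)$ ($Y{\left(C,k \right)} = \left(219 + C + k\right) k + C = k \left(219 + C + k\right) + C = C + k \left(219 + C + k\right)$)
$Y{\left(L{\left(-7,10 \right)},-126 \right)} - -22877 = \left(\left(-7 + 10\right)^{2} + \left(-126\right)^{2} + 219 \left(-126\right) + \left(-7 + 10\right)^{2} \left(-126\right)\right) - -22877 = \left(3^{2} + 15876 - 27594 + 3^{2} \left(-126\right)\right) + 22877 = \left(9 + 15876 - 27594 + 9 \left(-126\right)\right) + 22877 = \left(9 + 15876 - 27594 - 1134\right) + 22877 = -12843 + 22877 = 10034$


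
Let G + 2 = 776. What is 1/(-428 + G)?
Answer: 1/346 ≈ 0.0028902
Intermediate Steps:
G = 774 (G = -2 + 776 = 774)
1/(-428 + G) = 1/(-428 + 774) = 1/346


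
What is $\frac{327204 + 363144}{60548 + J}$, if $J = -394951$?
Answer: $- \frac{690348}{334403} \approx -2.0644$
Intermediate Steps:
$\frac{327204 + 363144}{60548 + J} = \frac{327204 + 363144}{60548 - 394951} = \frac{690348}{-334403} = 690348 \left(- \frac{1}{334403}\right) = - \frac{690348}{334403}$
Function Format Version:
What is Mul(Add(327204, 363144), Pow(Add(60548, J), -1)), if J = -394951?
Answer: Rational(-690348, 334403) ≈ -2.0644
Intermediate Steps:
Mul(Add(327204, 363144), Pow(Add(60548, J), -1)) = Mul(Add(327204, 363144), Pow(Add(60548, -394951), -1)) = Mul(690348, Pow(-334403, -1)) = Mul(690348, Rational(-1, 334403)) = Rational(-690348, 334403)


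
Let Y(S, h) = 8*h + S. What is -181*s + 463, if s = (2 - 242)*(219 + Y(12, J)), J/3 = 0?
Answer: 10035103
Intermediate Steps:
J = 0 (J = 3*0 = 0)
Y(S, h) = S + 8*h
s = -55440 (s = (2 - 242)*(219 + (12 + 8*0)) = -240*(219 + (12 + 0)) = -240*(219 + 12) = -240*231 = -55440)
-181*s + 463 = -181*(-55440) + 463 = 10034640 + 463 = 10035103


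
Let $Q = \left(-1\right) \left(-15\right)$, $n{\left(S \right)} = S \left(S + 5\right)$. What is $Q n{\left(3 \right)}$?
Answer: $360$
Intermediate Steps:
$n{\left(S \right)} = S \left(5 + S\right)$
$Q = 15$
$Q n{\left(3 \right)} = 15 \cdot 3 \left(5 + 3\right) = 15 \cdot 3 \cdot 8 = 15 \cdot 24 = 360$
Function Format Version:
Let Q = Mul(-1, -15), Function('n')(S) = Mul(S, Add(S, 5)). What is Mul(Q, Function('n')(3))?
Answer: 360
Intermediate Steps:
Function('n')(S) = Mul(S, Add(5, S))
Q = 15
Mul(Q, Function('n')(3)) = Mul(15, Mul(3, Add(5, 3))) = Mul(15, Mul(3, 8)) = Mul(15, 24) = 360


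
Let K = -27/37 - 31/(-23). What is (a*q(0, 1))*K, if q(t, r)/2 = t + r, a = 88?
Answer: 92576/851 ≈ 108.78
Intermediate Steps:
q(t, r) = 2*r + 2*t (q(t, r) = 2*(t + r) = 2*(r + t) = 2*r + 2*t)
K = 526/851 (K = -27*1/37 - 31*(-1/23) = -27/37 + 31/23 = 526/851 ≈ 0.61810)
(a*q(0, 1))*K = (88*(2*1 + 2*0))*(526/851) = (88*(2 + 0))*(526/851) = (88*2)*(526/851) = 176*(526/851) = 92576/851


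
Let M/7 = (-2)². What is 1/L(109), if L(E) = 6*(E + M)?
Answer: 1/822 ≈ 0.0012165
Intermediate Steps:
M = 28 (M = 7*(-2)² = 7*4 = 28)
L(E) = 168 + 6*E (L(E) = 6*(E + 28) = 6*(28 + E) = 168 + 6*E)
1/L(109) = 1/(168 + 6*109) = 1/(168 + 654) = 1/822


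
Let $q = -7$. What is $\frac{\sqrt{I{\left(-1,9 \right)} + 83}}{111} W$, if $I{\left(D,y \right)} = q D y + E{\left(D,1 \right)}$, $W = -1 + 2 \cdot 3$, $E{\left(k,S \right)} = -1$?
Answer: $\frac{5 \sqrt{145}}{111} \approx 0.54241$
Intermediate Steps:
$W = 5$ ($W = -1 + 6 = 5$)
$I{\left(D,y \right)} = -1 - 7 D y$ ($I{\left(D,y \right)} = - 7 D y - 1 = -1 - 7 D y$)
$\frac{\sqrt{I{\left(-1,9 \right)} + 83}}{111} W = \frac{\sqrt{\left(-1 - \left(-7\right) 9\right) + 83}}{111} \cdot 5 = \frac{\sqrt{\left(-1 + 63\right) + 83}}{111} \cdot 5 = \frac{\sqrt{62 + 83}}{111} \cdot 5 = \frac{\sqrt{145}}{111} \cdot 5 = \frac{5 \sqrt{145}}{111}$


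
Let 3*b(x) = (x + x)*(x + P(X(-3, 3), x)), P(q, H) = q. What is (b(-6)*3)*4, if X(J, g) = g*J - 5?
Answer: 960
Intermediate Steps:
X(J, g) = -5 + J*g (X(J, g) = J*g - 5 = -5 + J*g)
b(x) = 2*x*(-14 + x)/3 (b(x) = ((x + x)*(x + (-5 - 3*3)))/3 = ((2*x)*(x + (-5 - 9)))/3 = ((2*x)*(x - 14))/3 = ((2*x)*(-14 + x))/3 = (2*x*(-14 + x))/3 = 2*x*(-14 + x)/3)
(b(-6)*3)*4 = (((⅔)*(-6)*(-14 - 6))*3)*4 = (((⅔)*(-6)*(-20))*3)*4 = (80*3)*4 = 240*4 = 960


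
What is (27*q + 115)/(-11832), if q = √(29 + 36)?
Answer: -115/11832 - 9*√65/3944 ≈ -0.028117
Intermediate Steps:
q = √65 ≈ 8.0623
(27*q + 115)/(-11832) = (27*√65 + 115)/(-11832) = (115 + 27*√65)*(-1/11832) = -115/11832 - 9*√65/3944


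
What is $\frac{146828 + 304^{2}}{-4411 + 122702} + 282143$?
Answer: $\frac{33375216857}{118291} \approx 2.8215 \cdot 10^{5}$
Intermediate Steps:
$\frac{146828 + 304^{2}}{-4411 + 122702} + 282143 = \frac{146828 + 92416}{118291} + 282143 = 239244 \cdot \frac{1}{118291} + 282143 = \frac{239244}{118291} + 282143 = \frac{33375216857}{118291}$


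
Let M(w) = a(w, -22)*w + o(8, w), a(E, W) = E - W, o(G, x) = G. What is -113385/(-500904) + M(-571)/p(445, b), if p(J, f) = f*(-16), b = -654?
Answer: 2197407679/72798048 ≈ 30.185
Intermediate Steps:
p(J, f) = -16*f
M(w) = 8 + w*(22 + w) (M(w) = (w - 1*(-22))*w + 8 = (w + 22)*w + 8 = (22 + w)*w + 8 = w*(22 + w) + 8 = 8 + w*(22 + w))
-113385/(-500904) + M(-571)/p(445, b) = -113385/(-500904) + (8 - 571*(22 - 571))/((-16*(-654))) = -113385*(-1/500904) + (8 - 571*(-549))/10464 = 37795/166968 + (8 + 313479)*(1/10464) = 37795/166968 + 313487*(1/10464) = 37795/166968 + 313487/10464 = 2197407679/72798048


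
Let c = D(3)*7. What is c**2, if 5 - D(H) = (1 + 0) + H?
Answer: 49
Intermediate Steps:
D(H) = 4 - H (D(H) = 5 - ((1 + 0) + H) = 5 - (1 + H) = 5 + (-1 - H) = 4 - H)
c = 7 (c = (4 - 1*3)*7 = (4 - 3)*7 = 1*7 = 7)
c**2 = 7**2 = 49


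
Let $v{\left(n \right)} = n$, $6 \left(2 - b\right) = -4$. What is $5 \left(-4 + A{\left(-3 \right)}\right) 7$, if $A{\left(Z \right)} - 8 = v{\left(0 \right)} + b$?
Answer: $\frac{700}{3} \approx 233.33$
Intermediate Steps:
$b = \frac{8}{3}$ ($b = 2 - - \frac{2}{3} = 2 + \frac{2}{3} = \frac{8}{3} \approx 2.6667$)
$A{\left(Z \right)} = \frac{32}{3}$ ($A{\left(Z \right)} = 8 + \left(0 + \frac{8}{3}\right) = 8 + \frac{8}{3} = \frac{32}{3}$)
$5 \left(-4 + A{\left(-3 \right)}\right) 7 = 5 \left(-4 + \frac{32}{3}\right) 7 = 5 \cdot \frac{20}{3} \cdot 7 = \frac{100}{3} \cdot 7 = \frac{700}{3}$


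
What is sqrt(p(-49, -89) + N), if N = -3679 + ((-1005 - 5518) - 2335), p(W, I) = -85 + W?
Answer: I*sqrt(12671) ≈ 112.57*I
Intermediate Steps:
N = -12537 (N = -3679 + (-6523 - 2335) = -3679 - 8858 = -12537)
sqrt(p(-49, -89) + N) = sqrt((-85 - 49) - 12537) = sqrt(-134 - 12537) = sqrt(-12671) = I*sqrt(12671)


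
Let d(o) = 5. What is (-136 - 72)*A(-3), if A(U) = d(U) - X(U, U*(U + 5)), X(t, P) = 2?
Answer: -624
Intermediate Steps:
A(U) = 3 (A(U) = 5 - 1*2 = 5 - 2 = 3)
(-136 - 72)*A(-3) = (-136 - 72)*3 = -208*3 = -624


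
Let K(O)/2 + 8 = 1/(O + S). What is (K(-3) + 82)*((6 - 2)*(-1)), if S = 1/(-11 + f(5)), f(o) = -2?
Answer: -1307/5 ≈ -261.40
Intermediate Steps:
S = -1/13 (S = 1/(-11 - 2) = 1/(-13) = -1/13 ≈ -0.076923)
K(O) = -16 + 2/(-1/13 + O) (K(O) = -16 + 2/(O - 1/13) = -16 + 2/(-1/13 + O))
(K(-3) + 82)*((6 - 2)*(-1)) = (2*(21 - 104*(-3))/(-1 + 13*(-3)) + 82)*((6 - 2)*(-1)) = (2*(21 + 312)/(-1 - 39) + 82)*(4*(-1)) = (2*333/(-40) + 82)*(-4) = (2*(-1/40)*333 + 82)*(-4) = (-333/20 + 82)*(-4) = (1307/20)*(-4) = -1307/5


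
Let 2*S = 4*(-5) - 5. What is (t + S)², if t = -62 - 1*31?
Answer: 44521/4 ≈ 11130.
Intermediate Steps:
S = -25/2 (S = (4*(-5) - 5)/2 = (-20 - 5)/2 = (½)*(-25) = -25/2 ≈ -12.500)
t = -93 (t = -62 - 31 = -93)
(t + S)² = (-93 - 25/2)² = (-211/2)² = 44521/4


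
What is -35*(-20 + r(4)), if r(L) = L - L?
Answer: 700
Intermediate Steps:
r(L) = 0
-35*(-20 + r(4)) = -35*(-20 + 0) = -35*(-20) = 700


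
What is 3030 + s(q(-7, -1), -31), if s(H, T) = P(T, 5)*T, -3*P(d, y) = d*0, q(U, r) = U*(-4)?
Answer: 3030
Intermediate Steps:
q(U, r) = -4*U
P(d, y) = 0 (P(d, y) = -d*0/3 = -⅓*0 = 0)
s(H, T) = 0 (s(H, T) = 0*T = 0)
3030 + s(q(-7, -1), -31) = 3030 + 0 = 3030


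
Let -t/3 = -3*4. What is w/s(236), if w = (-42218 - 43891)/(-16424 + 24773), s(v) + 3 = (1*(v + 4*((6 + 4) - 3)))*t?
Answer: -28703/26441283 ≈ -0.0010855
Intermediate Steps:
t = 36 (t = -(-9)*4 = -3*(-12) = 36)
s(v) = 1005 + 36*v (s(v) = -3 + (1*(v + 4*((6 + 4) - 3)))*36 = -3 + (1*(v + 4*(10 - 3)))*36 = -3 + (1*(v + 4*7))*36 = -3 + (1*(v + 28))*36 = -3 + (1*(28 + v))*36 = -3 + (28 + v)*36 = -3 + (1008 + 36*v) = 1005 + 36*v)
w = -28703/2783 (w = -86109/8349 = -86109*1/8349 = -28703/2783 ≈ -10.314)
w/s(236) = -28703/(2783*(1005 + 36*236)) = -28703/(2783*(1005 + 8496)) = -28703/2783/9501 = -28703/2783*1/9501 = -28703/26441283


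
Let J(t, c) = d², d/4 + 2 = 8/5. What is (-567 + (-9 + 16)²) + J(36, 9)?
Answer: -12886/25 ≈ -515.44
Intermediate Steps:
d = -8/5 (d = -8 + 4*(8/5) = -8 + 32/5 = -8/5 ≈ -1.6000)
J(t, c) = 64/25 (J(t, c) = (-8/5)² = 64/25)
(-567 + (-9 + 16)²) + J(36, 9) = (-567 + (-9 + 16)²) + 64/25 = (-567 + 7²) + 64/25 = (-567 + 49) + 64/25 = -518 + 64/25 = -12886/25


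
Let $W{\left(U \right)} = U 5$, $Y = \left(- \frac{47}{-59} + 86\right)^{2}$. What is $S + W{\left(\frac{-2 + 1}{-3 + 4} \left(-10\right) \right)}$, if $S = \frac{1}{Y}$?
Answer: $\frac{1311235531}{26224641} \approx 50.0$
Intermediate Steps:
$Y = \frac{26224641}{3481}$ ($Y = \left(\left(-47\right) \left(- \frac{1}{59}\right) + 86\right)^{2} = \left(\frac{47}{59} + 86\right)^{2} = \left(\frac{5121}{59}\right)^{2} = \frac{26224641}{3481} \approx 7533.6$)
$S = \frac{3481}{26224641}$ ($S = \frac{1}{\frac{26224641}{3481}} = \frac{3481}{26224641} \approx 0.00013274$)
$W{\left(U \right)} = 5 U$
$S + W{\left(\frac{-2 + 1}{-3 + 4} \left(-10\right) \right)} = \frac{3481}{26224641} + 5 \frac{-2 + 1}{-3 + 4} \left(-10\right) = \frac{3481}{26224641} + 5 - 1^{-1} \left(-10\right) = \frac{3481}{26224641} + 5 \left(-1\right) 1 \left(-10\right) = \frac{3481}{26224641} + 5 \left(\left(-1\right) \left(-10\right)\right) = \frac{3481}{26224641} + 5 \cdot 10 = \frac{3481}{26224641} + 50 = \frac{1311235531}{26224641}$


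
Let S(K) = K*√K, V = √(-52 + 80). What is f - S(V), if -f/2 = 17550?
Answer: -35100 - 2*√2*7^(¾) ≈ -35112.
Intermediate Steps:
V = 2*√7 (V = √28 = 2*√7 ≈ 5.2915)
f = -35100 (f = -2*17550 = -35100)
S(K) = K^(3/2)
f - S(V) = -35100 - (2*√7)^(3/2) = -35100 - 2*√2*7^(¾)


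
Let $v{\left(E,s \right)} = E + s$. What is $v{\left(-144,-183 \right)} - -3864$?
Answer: $3537$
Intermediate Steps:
$v{\left(-144,-183 \right)} - -3864 = \left(-144 - 183\right) - -3864 = -327 + 3864 = 3537$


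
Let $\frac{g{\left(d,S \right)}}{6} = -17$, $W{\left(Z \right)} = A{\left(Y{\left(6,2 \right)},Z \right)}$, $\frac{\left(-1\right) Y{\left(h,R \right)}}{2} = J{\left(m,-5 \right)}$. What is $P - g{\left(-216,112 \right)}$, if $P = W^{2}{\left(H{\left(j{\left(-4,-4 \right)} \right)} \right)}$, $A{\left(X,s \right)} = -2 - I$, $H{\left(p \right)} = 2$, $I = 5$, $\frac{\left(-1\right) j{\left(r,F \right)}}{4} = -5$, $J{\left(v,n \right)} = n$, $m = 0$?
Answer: $151$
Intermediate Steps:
$j{\left(r,F \right)} = 20$ ($j{\left(r,F \right)} = \left(-4\right) \left(-5\right) = 20$)
$Y{\left(h,R \right)} = 10$ ($Y{\left(h,R \right)} = \left(-2\right) \left(-5\right) = 10$)
$A{\left(X,s \right)} = -7$ ($A{\left(X,s \right)} = -2 - 5 = -7$)
$W{\left(Z \right)} = -7$
$g{\left(d,S \right)} = -102$ ($g{\left(d,S \right)} = 6 \left(-17\right) = -102$)
$P = 49$ ($P = \left(-7\right)^{2} = 49$)
$P - g{\left(-216,112 \right)} = 49 - -102 = 49 + 102 = 151$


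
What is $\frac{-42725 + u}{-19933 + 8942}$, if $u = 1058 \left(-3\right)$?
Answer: $\frac{45899}{10991} \approx 4.1761$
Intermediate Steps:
$u = -3174$
$\frac{-42725 + u}{-19933 + 8942} = \frac{-42725 - 3174}{-19933 + 8942} = - \frac{45899}{-10991} = \left(-45899\right) \left(- \frac{1}{10991}\right) = \frac{45899}{10991}$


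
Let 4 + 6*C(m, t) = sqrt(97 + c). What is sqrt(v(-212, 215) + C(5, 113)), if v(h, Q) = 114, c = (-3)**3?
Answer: sqrt(4080 + 6*sqrt(70))/6 ≈ 10.711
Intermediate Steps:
c = -27
C(m, t) = -2/3 + sqrt(70)/6 (C(m, t) = -2/3 + sqrt(97 - 27)/6 = -2/3 + sqrt(70)/6)
sqrt(v(-212, 215) + C(5, 113)) = sqrt(114 + (-2/3 + sqrt(70)/6)) = sqrt(340/3 + sqrt(70)/6)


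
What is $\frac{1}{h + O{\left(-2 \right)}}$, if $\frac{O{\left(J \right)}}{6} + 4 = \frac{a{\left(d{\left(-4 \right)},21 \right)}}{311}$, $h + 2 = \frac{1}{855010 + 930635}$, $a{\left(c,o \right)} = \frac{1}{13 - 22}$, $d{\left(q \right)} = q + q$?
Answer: $- \frac{555335595}{14439915589} \approx -0.038458$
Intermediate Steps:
$d{\left(q \right)} = 2 q$
$a{\left(c,o \right)} = - \frac{1}{9}$ ($a{\left(c,o \right)} = \frac{1}{-9} = - \frac{1}{9}$)
$h = - \frac{3571289}{1785645}$ ($h = -2 + \frac{1}{855010 + 930635} = -2 + \frac{1}{1785645} = - \frac{3571289}{1785645} \approx -2.0$)
$O{\left(J \right)} = - \frac{22394}{933}$ ($O{\left(J \right)} = -24 + 6 \left(- \frac{1}{9 \cdot 311}\right) = -24 + 6 \left(\left(- \frac{1}{9}\right) \frac{1}{311}\right) = -24 + 6 \left(- \frac{1}{2799}\right) = -24 - \frac{2}{933} = - \frac{22394}{933}$)
$\frac{1}{h + O{\left(-2 \right)}} = \frac{1}{- \frac{3571289}{1785645} - \frac{22394}{933}} = \frac{1}{- \frac{14439915589}{555335595}} = - \frac{555335595}{14439915589}$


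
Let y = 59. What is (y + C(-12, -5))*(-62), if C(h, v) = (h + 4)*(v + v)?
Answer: -8618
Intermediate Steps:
C(h, v) = 2*v*(4 + h) (C(h, v) = (4 + h)*(2*v) = 2*v*(4 + h))
(y + C(-12, -5))*(-62) = (59 + 2*(-5)*(4 - 12))*(-62) = (59 + 2*(-5)*(-8))*(-62) = (59 + 80)*(-62) = 139*(-62) = -8618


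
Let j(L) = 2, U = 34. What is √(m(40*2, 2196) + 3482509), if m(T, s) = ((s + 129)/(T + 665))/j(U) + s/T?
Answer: √7731582636895/1490 ≈ 1866.2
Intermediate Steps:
m(T, s) = s/T + (129 + s)/(2*(665 + T)) (m(T, s) = ((s + 129)/(T + 665))/2 + s/T = ((129 + s)/(665 + T))*(½) + s/T = (129 + s)/(2*(665 + T)) + s/T = s/T + (129 + s)/(2*(665 + T)))
√(m(40*2, 2196) + 3482509) = √((129*(40*2) + 1330*2196 + 3*(40*2)*2196)/(2*((40*2))*(665 + 40*2)) + 3482509) = √((½)*(129*80 + 2920680 + 3*80*2196)/(80*(665 + 80)) + 3482509) = √((½)*(1/80)*(10320 + 2920680 + 527040)/745 + 3482509) = √((½)*(1/80)*(1/745)*3458040 + 3482509) = √(86451/2980 + 3482509) = √(10377963271/2980) = √7731582636895/1490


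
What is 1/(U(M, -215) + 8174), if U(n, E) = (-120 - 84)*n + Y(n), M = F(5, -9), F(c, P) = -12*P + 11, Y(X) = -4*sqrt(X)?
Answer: -8051/129636250 + sqrt(119)/64818125 ≈ -6.1936e-5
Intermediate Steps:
F(c, P) = 11 - 12*P
M = 119 (M = 11 - 12*(-9) = 11 + 108 = 119)
U(n, E) = -204*n - 4*sqrt(n) (U(n, E) = (-120 - 84)*n - 4*sqrt(n) = -204*n - 4*sqrt(n))
1/(U(M, -215) + 8174) = 1/((-204*119 - 4*sqrt(119)) + 8174) = 1/((-24276 - 4*sqrt(119)) + 8174) = 1/(-16102 - 4*sqrt(119))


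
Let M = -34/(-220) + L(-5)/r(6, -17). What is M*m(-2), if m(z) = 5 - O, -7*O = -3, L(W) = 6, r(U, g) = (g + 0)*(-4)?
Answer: 7264/6545 ≈ 1.1099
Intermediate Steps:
r(U, g) = -4*g (r(U, g) = g*(-4) = -4*g)
O = 3/7 (O = -1/7*(-3) = 3/7 ≈ 0.42857)
M = 227/935 (M = -34/(-220) + 6/((-4*(-17))) = -34*(-1/220) + 6/68 = 17/110 + 6*(1/68) = 17/110 + 3/34 = 227/935 ≈ 0.24278)
m(z) = 32/7 (m(z) = 5 - 1*3/7 = 5 - 3/7 = 32/7)
M*m(-2) = (227/935)*(32/7) = 7264/6545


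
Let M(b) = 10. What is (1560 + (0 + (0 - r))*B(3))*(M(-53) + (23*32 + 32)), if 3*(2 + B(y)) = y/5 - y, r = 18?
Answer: 6264456/5 ≈ 1.2529e+6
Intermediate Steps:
B(y) = -2 - 4*y/15 (B(y) = -2 + (y/5 - y)/3 = -2 + (-4*y/5)/3 = -2 - 4*y/15)
(1560 + (0 + (0 - r))*B(3))*(M(-53) + (23*32 + 32)) = (1560 + (0 + (0 - 1*18))*(-2 - 4/15*3))*(10 + (23*32 + 32)) = (1560 + (0 + (0 - 18))*(-2 - ⅘))*(10 + (736 + 32)) = (1560 + (0 - 18)*(-14/5))*(10 + 768) = (1560 - 18*(-14/5))*778 = (1560 + 252/5)*778 = (8052/5)*778 = 6264456/5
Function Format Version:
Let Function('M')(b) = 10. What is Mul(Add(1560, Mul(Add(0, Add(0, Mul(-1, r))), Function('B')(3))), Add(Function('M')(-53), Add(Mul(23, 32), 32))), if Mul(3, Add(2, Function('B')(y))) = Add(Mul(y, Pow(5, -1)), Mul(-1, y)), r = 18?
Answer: Rational(6264456, 5) ≈ 1.2529e+6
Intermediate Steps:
Function('B')(y) = Add(-2, Mul(Rational(-4, 15), y)) (Function('B')(y) = Add(-2, Mul(Rational(1, 3), Add(Mul(y, Pow(5, -1)), Mul(-1, y)))) = Add(-2, Mul(Rational(1, 3), Add(Mul(y, Rational(1, 5)), Mul(-1, y)))) = Add(-2, Mul(Rational(1, 3), Add(Mul(Rational(1, 5), y), Mul(-1, y)))) = Add(-2, Mul(Rational(1, 3), Mul(Rational(-4, 5), y))) = Add(-2, Mul(Rational(-4, 15), y)))
Mul(Add(1560, Mul(Add(0, Add(0, Mul(-1, r))), Function('B')(3))), Add(Function('M')(-53), Add(Mul(23, 32), 32))) = Mul(Add(1560, Mul(Add(0, Add(0, Mul(-1, 18))), Add(-2, Mul(Rational(-4, 15), 3)))), Add(10, Add(Mul(23, 32), 32))) = Mul(Add(1560, Mul(Add(0, Add(0, -18)), Add(-2, Rational(-4, 5)))), Add(10, Add(736, 32))) = Mul(Add(1560, Mul(Add(0, -18), Rational(-14, 5))), Add(10, 768)) = Mul(Add(1560, Mul(-18, Rational(-14, 5))), 778) = Mul(Add(1560, Rational(252, 5)), 778) = Mul(Rational(8052, 5), 778) = Rational(6264456, 5)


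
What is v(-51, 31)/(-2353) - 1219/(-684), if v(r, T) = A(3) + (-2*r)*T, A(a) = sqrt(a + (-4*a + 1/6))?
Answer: 705499/1609452 - I*sqrt(318)/14118 ≈ 0.43835 - 0.0012631*I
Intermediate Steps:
A(a) = sqrt(1/6 - 3*a) (A(a) = sqrt(a + (-4*a + 1/6)) = sqrt(a + (1/6 - 4*a)) = sqrt(1/6 - 3*a))
v(r, T) = -2*T*r + I*sqrt(318)/6 (v(r, T) = sqrt(6 - 108*3)/6 + (-2*r)*T = sqrt(6 - 324)/6 - 2*T*r = sqrt(-318)/6 - 2*T*r = (I*sqrt(318))/6 - 2*T*r = I*sqrt(318)/6 - 2*T*r = -2*T*r + I*sqrt(318)/6)
v(-51, 31)/(-2353) - 1219/(-684) = (-2*31*(-51) + I*sqrt(318)/6)/(-2353) - 1219/(-684) = (3162 + I*sqrt(318)/6)*(-1/2353) - 1219*(-1/684) = (-3162/2353 - I*sqrt(318)/14118) + 1219/684 = 705499/1609452 - I*sqrt(318)/14118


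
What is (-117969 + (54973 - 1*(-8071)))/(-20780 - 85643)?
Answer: 54925/106423 ≈ 0.51610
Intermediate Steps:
(-117969 + (54973 - 1*(-8071)))/(-20780 - 85643) = (-117969 + (54973 + 8071))/(-106423) = (-117969 + 63044)*(-1/106423) = -54925*(-1/106423) = 54925/106423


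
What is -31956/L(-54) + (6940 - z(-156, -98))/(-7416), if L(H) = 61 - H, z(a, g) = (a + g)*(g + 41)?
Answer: -118059413/426420 ≈ -276.86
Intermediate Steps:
z(a, g) = (41 + g)*(a + g) (z(a, g) = (a + g)*(41 + g) = (41 + g)*(a + g))
-31956/L(-54) + (6940 - z(-156, -98))/(-7416) = -31956/(61 - 1*(-54)) + (6940 - ((-98)**2 + 41*(-156) + 41*(-98) - 156*(-98)))/(-7416) = -31956/(61 + 54) + (6940 - (9604 - 6396 - 4018 + 15288))*(-1/7416) = -31956/115 + (6940 - 1*14478)*(-1/7416) = -31956*1/115 + (6940 - 14478)*(-1/7416) = -31956/115 - 7538*(-1/7416) = -31956/115 + 3769/3708 = -118059413/426420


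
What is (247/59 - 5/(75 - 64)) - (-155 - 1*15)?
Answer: 112752/649 ≈ 173.73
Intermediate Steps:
(247/59 - 5/(75 - 64)) - (-155 - 1*15) = (247*(1/59) - 5/11) - (-155 - 15) = (247/59 - 5*1/11) - 1*(-170) = (247/59 - 5/11) + 170 = 2422/649 + 170 = 112752/649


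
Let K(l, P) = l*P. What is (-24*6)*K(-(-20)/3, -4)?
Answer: 3840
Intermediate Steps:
K(l, P) = P*l
(-24*6)*K(-(-20)/3, -4) = (-24*6)*(-(-20)*(-4/3)) = -(-576)*(-(-20)/3) = -(-576)*(-5*(-4/3)) = -(-576)*20/3 = -144*(-80/3) = 3840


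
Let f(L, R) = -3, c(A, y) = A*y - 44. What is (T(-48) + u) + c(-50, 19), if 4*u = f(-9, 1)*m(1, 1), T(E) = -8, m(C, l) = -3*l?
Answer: -3999/4 ≈ -999.75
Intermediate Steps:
c(A, y) = -44 + A*y
u = 9/4 (u = (-(-9))/4 = (-3*(-3))/4 = (¼)*9 = 9/4 ≈ 2.2500)
(T(-48) + u) + c(-50, 19) = (-8 + 9/4) + (-44 - 50*19) = -23/4 + (-44 - 950) = -23/4 - 994 = -3999/4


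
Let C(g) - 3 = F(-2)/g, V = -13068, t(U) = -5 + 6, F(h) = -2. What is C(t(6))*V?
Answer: -13068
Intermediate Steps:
t(U) = 1
C(g) = 3 - 2/g
C(t(6))*V = (3 - 2/1)*(-13068) = (3 - 2*1)*(-13068) = (3 - 2)*(-13068) = 1*(-13068) = -13068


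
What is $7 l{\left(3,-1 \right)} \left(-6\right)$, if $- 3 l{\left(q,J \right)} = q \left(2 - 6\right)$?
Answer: $-168$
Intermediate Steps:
$l{\left(q,J \right)} = \frac{4 q}{3}$ ($l{\left(q,J \right)} = - \frac{q \left(2 - 6\right)}{3} = - \frac{q \left(-4\right)}{3} = - \frac{\left(-4\right) q}{3} = \frac{4 q}{3}$)
$7 l{\left(3,-1 \right)} \left(-6\right) = 7 \cdot \frac{4}{3} \cdot 3 \left(-6\right) = 7 \cdot 4 \left(-6\right) = 28 \left(-6\right) = -168$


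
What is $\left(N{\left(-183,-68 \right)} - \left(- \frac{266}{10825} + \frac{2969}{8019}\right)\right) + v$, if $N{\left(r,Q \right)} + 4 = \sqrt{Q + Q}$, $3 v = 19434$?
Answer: $\frac{561949933579}{86805675} + 2 i \sqrt{34} \approx 6473.7 + 11.662 i$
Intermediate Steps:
$v = 6478$ ($v = \frac{1}{3} \cdot 19434 = 6478$)
$N{\left(r,Q \right)} = -4 + \sqrt{2} \sqrt{Q}$ ($N{\left(r,Q \right)} = -4 + \sqrt{Q + Q} = -4 + \sqrt{2 Q} = -4 + \sqrt{2} \sqrt{Q}$)
$\left(N{\left(-183,-68 \right)} - \left(- \frac{266}{10825} + \frac{2969}{8019}\right)\right) + v = \left(\left(-4 + \sqrt{2} \sqrt{-68}\right) - \left(- \frac{266}{10825} + \frac{2969}{8019}\right)\right) + 6478 = \left(\left(-4 + \sqrt{2} \cdot 2 i \sqrt{17}\right) - \frac{30006371}{86805675}\right) + 6478 = \left(\left(-4 + 2 i \sqrt{34}\right) + \left(\frac{266}{10825} - \frac{2969}{8019}\right)\right) + 6478 = \left(\left(-4 + 2 i \sqrt{34}\right) - \frac{30006371}{86805675}\right) + 6478 = \left(- \frac{377229071}{86805675} + 2 i \sqrt{34}\right) + 6478 = \frac{561949933579}{86805675} + 2 i \sqrt{34}$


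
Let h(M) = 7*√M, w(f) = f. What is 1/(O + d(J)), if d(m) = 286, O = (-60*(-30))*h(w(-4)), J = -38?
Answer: 143/317560898 - 6300*I/158780449 ≈ 4.5031e-7 - 3.9677e-5*I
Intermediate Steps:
O = 25200*I (O = (-60*(-30))*(7*√(-4)) = 1800*(7*(2*I)) = 1800*(14*I) = 25200*I ≈ 25200.0*I)
1/(O + d(J)) = 1/(25200*I + 286) = 1/(286 + 25200*I) = (286 - 25200*I)/635121796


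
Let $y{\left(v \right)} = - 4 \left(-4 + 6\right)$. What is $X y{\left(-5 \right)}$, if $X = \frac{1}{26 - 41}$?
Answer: $\frac{8}{15} \approx 0.53333$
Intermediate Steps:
$y{\left(v \right)} = -8$ ($y{\left(v \right)} = \left(-4\right) 2 = -8$)
$X = - \frac{1}{15}$ ($X = \frac{1}{-15} = - \frac{1}{15} \approx -0.066667$)
$X y{\left(-5 \right)} = \left(- \frac{1}{15}\right) \left(-8\right) = \frac{8}{15}$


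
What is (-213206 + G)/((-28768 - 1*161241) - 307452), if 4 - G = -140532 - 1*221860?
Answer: -149190/497461 ≈ -0.29990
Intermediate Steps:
G = 362396 (G = 4 - (-140532 - 1*221860) = 4 - (-140532 - 221860) = 4 - 1*(-362392) = 4 + 362392 = 362396)
(-213206 + G)/((-28768 - 1*161241) - 307452) = (-213206 + 362396)/((-28768 - 1*161241) - 307452) = 149190/((-28768 - 161241) - 307452) = 149190/(-190009 - 307452) = 149190/(-497461) = 149190*(-1/497461) = -149190/497461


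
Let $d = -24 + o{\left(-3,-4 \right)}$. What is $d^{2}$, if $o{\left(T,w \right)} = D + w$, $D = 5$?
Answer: $529$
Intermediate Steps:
$o{\left(T,w \right)} = 5 + w$
$d = -23$ ($d = -24 + \left(5 - 4\right) = -24 + 1 = -23$)
$d^{2} = \left(-23\right)^{2} = 529$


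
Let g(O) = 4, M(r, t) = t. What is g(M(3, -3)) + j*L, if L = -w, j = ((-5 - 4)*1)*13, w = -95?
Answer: -11111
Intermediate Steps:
j = -117 (j = -9*1*13 = -9*13 = -117)
L = 95 (L = -1*(-95) = 95)
g(M(3, -3)) + j*L = 4 - 117*95 = 4 - 11115 = -11111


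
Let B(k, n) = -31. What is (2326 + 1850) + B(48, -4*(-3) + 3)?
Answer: 4145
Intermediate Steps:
(2326 + 1850) + B(48, -4*(-3) + 3) = (2326 + 1850) - 31 = 4176 - 31 = 4145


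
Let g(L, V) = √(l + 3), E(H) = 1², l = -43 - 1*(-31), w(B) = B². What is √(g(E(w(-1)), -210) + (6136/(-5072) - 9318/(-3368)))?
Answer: √(110914644673 + 213729250188*I)/266914 ≈ 1.5711 + 0.95474*I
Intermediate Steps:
l = -12 (l = -43 + 31 = -12)
E(H) = 1
g(L, V) = 3*I (g(L, V) = √(-12 + 3) = √(-9) = 3*I)
√(g(E(w(-1)), -210) + (6136/(-5072) - 9318/(-3368))) = √(3*I + (6136/(-5072) - 9318/(-3368))) = √(3*I + (6136*(-1/5072) - 9318*(-1/3368))) = √(3*I + (-767/634 + 4659/1684)) = √(3*I + 831089/533828) = √(831089/533828 + 3*I)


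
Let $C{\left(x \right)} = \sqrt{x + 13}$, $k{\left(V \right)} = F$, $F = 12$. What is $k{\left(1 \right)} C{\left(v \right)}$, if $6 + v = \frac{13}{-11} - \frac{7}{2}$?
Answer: $\frac{6 \sqrt{1122}}{11} \approx 18.271$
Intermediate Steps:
$v = - \frac{235}{22}$ ($v = -6 + \left(\frac{13}{-11} - \frac{7}{2}\right) = -6 + \left(13 \left(- \frac{1}{11}\right) - \frac{7}{2}\right) = -6 - \frac{103}{22} = - \frac{235}{22} \approx -10.682$)
$k{\left(V \right)} = 12$
$C{\left(x \right)} = \sqrt{13 + x}$
$k{\left(1 \right)} C{\left(v \right)} = 12 \sqrt{13 - \frac{235}{22}} = 12 \sqrt{\frac{51}{22}} = 12 \frac{\sqrt{1122}}{22} = \frac{6 \sqrt{1122}}{11}$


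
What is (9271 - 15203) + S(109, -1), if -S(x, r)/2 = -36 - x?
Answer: -5642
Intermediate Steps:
S(x, r) = 72 + 2*x (S(x, r) = -2*(-36 - x) = 72 + 2*x)
(9271 - 15203) + S(109, -1) = (9271 - 15203) + (72 + 2*109) = -5932 + (72 + 218) = -5932 + 290 = -5642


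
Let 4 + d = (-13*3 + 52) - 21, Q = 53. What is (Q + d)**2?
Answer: 1681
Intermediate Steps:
d = -12 (d = -4 + ((-13*3 + 52) - 21) = -4 + ((-39 + 52) - 21) = -4 + (13 - 21) = -4 - 8 = -12)
(Q + d)**2 = (53 - 12)**2 = 41**2 = 1681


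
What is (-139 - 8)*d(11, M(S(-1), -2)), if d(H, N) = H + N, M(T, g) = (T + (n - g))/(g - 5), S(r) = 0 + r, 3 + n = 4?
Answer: -1575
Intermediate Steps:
n = 1 (n = -3 + 4 = 1)
S(r) = r
M(T, g) = (1 + T - g)/(-5 + g) (M(T, g) = (T + (1 - g))/(g - 5) = (1 + T - g)/(-5 + g))
(-139 - 8)*d(11, M(S(-1), -2)) = (-139 - 8)*(11 + (1 - 1 - 1*(-2))/(-5 - 2)) = -147*(11 + (1 - 1 + 2)/(-7)) = -147*(11 - ⅐*2) = -147*(11 - 2/7) = -147*75/7 = -1575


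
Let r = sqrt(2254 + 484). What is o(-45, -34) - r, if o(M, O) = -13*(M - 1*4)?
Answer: 637 - 37*sqrt(2) ≈ 584.67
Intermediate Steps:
o(M, O) = 52 - 13*M (o(M, O) = -13*(M - 4) = -13*(-4 + M) = 52 - 13*M)
r = 37*sqrt(2) (r = sqrt(2738) = 37*sqrt(2) ≈ 52.326)
o(-45, -34) - r = (52 - 13*(-45)) - 37*sqrt(2) = (52 + 585) - 37*sqrt(2) = 637 - 37*sqrt(2)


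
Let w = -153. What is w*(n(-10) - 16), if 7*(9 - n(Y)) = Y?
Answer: 5967/7 ≈ 852.43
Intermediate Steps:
n(Y) = 9 - Y/7
w*(n(-10) - 16) = -153*((9 - ⅐*(-10)) - 16) = -153*((9 + 10/7) - 16) = -153*(73/7 - 16) = -153*(-39/7) = 5967/7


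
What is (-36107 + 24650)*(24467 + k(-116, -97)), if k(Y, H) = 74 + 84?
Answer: -282128625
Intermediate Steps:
k(Y, H) = 158
(-36107 + 24650)*(24467 + k(-116, -97)) = (-36107 + 24650)*(24467 + 158) = -11457*24625 = -282128625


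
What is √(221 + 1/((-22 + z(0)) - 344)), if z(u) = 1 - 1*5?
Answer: √30254530/370 ≈ 14.866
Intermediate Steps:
z(u) = -4 (z(u) = 1 - 5 = -4)
√(221 + 1/((-22 + z(0)) - 344)) = √(221 + 1/((-22 - 4) - 344)) = √(221 + 1/(-26 - 344)) = √(221 + 1/(-370)) = √(221 - 1/370) = √(81769/370) = √30254530/370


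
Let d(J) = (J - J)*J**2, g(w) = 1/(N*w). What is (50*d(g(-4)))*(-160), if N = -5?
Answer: 0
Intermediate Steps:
g(w) = -1/(5*w) (g(w) = 1/(-5*w) = -1/(5*w))
d(J) = 0 (d(J) = 0*J**2 = 0)
(50*d(g(-4)))*(-160) = (50*0)*(-160) = 0*(-160) = 0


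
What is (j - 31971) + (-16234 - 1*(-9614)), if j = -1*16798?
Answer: -55389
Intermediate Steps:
j = -16798
(j - 31971) + (-16234 - 1*(-9614)) = (-16798 - 31971) + (-16234 - 1*(-9614)) = -48769 + (-16234 + 9614) = -48769 - 6620 = -55389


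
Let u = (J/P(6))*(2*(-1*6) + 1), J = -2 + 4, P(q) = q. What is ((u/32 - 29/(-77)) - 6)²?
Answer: 1799032225/54641664 ≈ 32.924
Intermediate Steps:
J = 2
u = -11/3 (u = (2/6)*(2*(-1*6) + 1) = (2*(⅙))*(2*(-6) + 1) = (-12 + 1)/3 = (⅓)*(-11) = -11/3 ≈ -3.6667)
((u/32 - 29/(-77)) - 6)² = ((-11/3/32 - 29/(-77)) - 6)² = ((-11/3*1/32 - 29*(-1/77)) - 6)² = ((-11/96 + 29/77) - 6)² = (1937/7392 - 6)² = (-42415/7392)² = 1799032225/54641664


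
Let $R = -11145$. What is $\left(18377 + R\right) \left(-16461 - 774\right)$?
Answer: $-124643520$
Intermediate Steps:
$\left(18377 + R\right) \left(-16461 - 774\right) = \left(18377 - 11145\right) \left(-16461 - 774\right) = 7232 \left(-17235\right) = -124643520$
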